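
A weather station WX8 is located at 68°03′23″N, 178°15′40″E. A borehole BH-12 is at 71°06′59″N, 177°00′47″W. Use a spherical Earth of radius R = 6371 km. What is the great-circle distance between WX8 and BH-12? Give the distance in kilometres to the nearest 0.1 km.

386.2 km

WX8: φ = +68.05639°, λ = +178.26111°
BH-12: φ = +71.11639°, λ = -177.01306°
Δφ = 3.0600°,  Δλ = 4.7258°
a = sin²(Δφ/2) + cos φ₁ cos φ₂ sin²(Δλ/2) = 0.000918
c = 2·arcsin(√a) = 0.060623 rad = 3.4734°
d = R·c = 6371 × 0.060623 = 386.2 km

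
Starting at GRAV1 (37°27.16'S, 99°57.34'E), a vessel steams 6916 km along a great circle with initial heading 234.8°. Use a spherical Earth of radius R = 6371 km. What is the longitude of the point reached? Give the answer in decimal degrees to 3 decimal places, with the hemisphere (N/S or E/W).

GRAV1: φ = -37.45267°, λ = +99.95567°
δ = d/R = 6916/6371 = 1.085544 rad
φ₂ = arcsin(sin φ₁ cos δ + cos φ₁ sin δ cos θ)
   = arcsin(-0.60811·0.46643 + 0.79386·0.88456·-0.57643) = -43.50493°
λ₂ = λ₁ + atan2(sin θ sin δ cos φ₁, cos δ − sin φ₁ sin φ₂) = 14.71772°

14.718°E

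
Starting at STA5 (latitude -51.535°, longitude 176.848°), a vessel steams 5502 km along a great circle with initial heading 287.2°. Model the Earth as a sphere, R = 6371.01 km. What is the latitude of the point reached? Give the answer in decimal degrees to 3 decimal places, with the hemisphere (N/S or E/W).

21.647°S

δ = d/R = 5502/6371.01 = 0.863599 rad
φ₂ = arcsin(sin φ₁ cos δ + cos φ₁ sin δ cos θ)
   = arcsin(-0.78299·0.64971 + 0.62204·0.76019·0.29571) = -21.64670°
λ₂ = λ₁ + atan2(sin θ sin δ cos φ₁, cos δ − sin φ₁ sin φ₂) = 125.46928°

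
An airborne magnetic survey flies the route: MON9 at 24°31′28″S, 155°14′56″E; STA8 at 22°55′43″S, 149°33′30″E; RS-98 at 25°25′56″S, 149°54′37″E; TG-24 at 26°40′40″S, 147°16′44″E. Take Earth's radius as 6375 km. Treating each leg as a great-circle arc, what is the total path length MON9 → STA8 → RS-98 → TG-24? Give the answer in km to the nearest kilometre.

1184 km

MON9: φ = -24.52444°, λ = +155.24889°
STA8: φ = -22.92861°, λ = +149.55833°
RS-98: φ = -25.43222°, λ = +149.91028°
TG-24: φ = -26.67778°, λ = +147.27889°
MON9→STA8: c = 0.095084 rad, d = 606.16 km
STA8→RS-98: c = 0.044054 rad, d = 280.84 km
RS-98→TG-24: c = 0.046634 rad, d = 297.29 km
Total = 606.16 + 280.84 + 297.29 = 1184.30 km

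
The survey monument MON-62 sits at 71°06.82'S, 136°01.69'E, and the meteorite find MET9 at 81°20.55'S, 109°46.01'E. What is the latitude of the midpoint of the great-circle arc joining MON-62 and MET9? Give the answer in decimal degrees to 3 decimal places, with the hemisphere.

MON-62: φ = -71.11367°, λ = +136.02817°
MET9: φ = -81.34250°, λ = +109.76683°
Bx = cos φ₂ cos Δλ = 0.134991,  By = cos φ₂ sin Δλ = -0.066603
φₘ = atan2(sin φ₁ + sin φ₂, √((cos φ₁ + Bx)² + By²)) = -76.52811°
λₘ = λ₁ + atan2(By, cos φ₁ + Bx) = 127.76624°

76.528°S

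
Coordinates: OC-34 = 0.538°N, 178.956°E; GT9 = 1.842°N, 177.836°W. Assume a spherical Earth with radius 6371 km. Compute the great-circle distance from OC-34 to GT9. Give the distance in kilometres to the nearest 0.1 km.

385.0 km

Δφ = 1.3040°,  Δλ = 3.2080°
a = sin²(Δφ/2) + cos φ₁ cos φ₂ sin²(Δλ/2) = 0.000913
c = 2·arcsin(√a) = 0.060427 rad = 3.4622°
d = R·c = 6371 × 0.060427 = 385.0 km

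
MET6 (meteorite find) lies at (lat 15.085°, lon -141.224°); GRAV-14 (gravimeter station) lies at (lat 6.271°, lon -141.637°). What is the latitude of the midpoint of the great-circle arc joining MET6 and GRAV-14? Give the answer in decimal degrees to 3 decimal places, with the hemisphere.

10.678°N

Bx = cos φ₂ cos Δλ = 0.993991,  By = cos φ₂ sin Δλ = -0.007165
φₘ = atan2(sin φ₁ + sin φ₂, √((cos φ₁ + Bx)² + By²)) = 10.67807°
λₘ = λ₁ + atan2(By, cos φ₁ + Bx) = -141.43350°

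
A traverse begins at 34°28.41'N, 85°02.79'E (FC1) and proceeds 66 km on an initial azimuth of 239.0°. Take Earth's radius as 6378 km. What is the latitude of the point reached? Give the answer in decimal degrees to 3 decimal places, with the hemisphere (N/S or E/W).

34.167°N

FC1: φ = +34.47350°, λ = +85.04650°
δ = d/R = 66/6378 = 0.010348 rad
φ₂ = arcsin(sin φ₁ cos δ + cos φ₁ sin δ cos θ)
   = arcsin(0.56603·0.99995 + 0.82439·0.01035·-0.51504) = 34.16660°
λ₂ = λ₁ + atan2(sin θ sin δ cos φ₁, cos δ − sin φ₁ sin φ₂) = 84.43227°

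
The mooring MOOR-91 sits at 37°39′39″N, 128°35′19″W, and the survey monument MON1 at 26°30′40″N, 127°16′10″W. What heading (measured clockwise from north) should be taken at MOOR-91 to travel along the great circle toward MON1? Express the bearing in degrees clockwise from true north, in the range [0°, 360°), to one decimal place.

173.9°

MOOR-91: φ = +37.66083°, λ = -128.58861°
MON1: φ = +26.51111°, λ = -127.26944°
Δλ = 1.3192°
y = sin Δλ · cos φ₂ = 0.020601
x = cos φ₁ sin φ₂ − sin φ₁ cos φ₂ cos Δλ = -0.193229
θ = atan2(y, x) = 173.9144° → 173.9144° (mod 360°)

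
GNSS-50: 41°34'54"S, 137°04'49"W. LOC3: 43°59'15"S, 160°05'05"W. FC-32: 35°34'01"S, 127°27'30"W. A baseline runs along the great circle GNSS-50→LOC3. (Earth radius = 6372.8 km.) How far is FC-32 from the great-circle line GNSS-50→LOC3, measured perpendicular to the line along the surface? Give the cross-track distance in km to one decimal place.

359.0 km

GNSS-50: φ = -41.58167°, λ = -137.08028°
LOC3: φ = -43.98750°, λ = -160.08472°
FC-32: φ = -35.56694°, λ = -127.45833°
δ₁₃ = central angle GNSS-50→FC-32 = 0.167916 rad  (haversine)
θ₁₃ = bearing GNSS-50→FC-32 = 54.442°,  θ₁₂ = bearing GNSS-50→LOC3 = 254.127°
dₓₜ = R·arcsin(sin δ₁₃ · sin(θ₁₃ − θ₁₂)) = 6372.8·arcsin(0.16713·sin(-199.685°)) = 358.960 km
|dₓₜ| = 358.960 km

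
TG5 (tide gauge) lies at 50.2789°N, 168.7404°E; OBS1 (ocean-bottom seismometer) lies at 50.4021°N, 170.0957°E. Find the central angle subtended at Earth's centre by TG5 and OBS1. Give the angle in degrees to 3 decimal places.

0.874°

Δφ = 0.1232°,  Δλ = 1.3553°
a = sin²(Δφ/2) + cos φ₁ cos φ₂ sin²(Δλ/2) = 0.000058
c = 2·arcsin(√a) = 0.015249 rad = 0.8737°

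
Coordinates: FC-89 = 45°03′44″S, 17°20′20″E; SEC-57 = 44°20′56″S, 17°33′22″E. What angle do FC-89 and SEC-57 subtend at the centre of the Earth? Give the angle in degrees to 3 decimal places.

0.730°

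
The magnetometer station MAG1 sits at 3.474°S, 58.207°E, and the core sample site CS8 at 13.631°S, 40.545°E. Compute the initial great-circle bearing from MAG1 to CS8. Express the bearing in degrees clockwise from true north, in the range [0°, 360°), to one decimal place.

238.7°

Δλ = -17.6620°
y = sin Δλ · cos φ₂ = -0.294855
x = cos φ₁ sin φ₂ − sin φ₁ cos φ₂ cos Δλ = -0.179122
θ = atan2(y, x) = -121.2783° → 238.7217° (mod 360°)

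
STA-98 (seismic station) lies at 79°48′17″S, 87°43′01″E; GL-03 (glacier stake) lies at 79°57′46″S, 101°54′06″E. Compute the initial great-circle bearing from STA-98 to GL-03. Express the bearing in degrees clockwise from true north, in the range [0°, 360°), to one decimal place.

100.6°

STA-98: φ = -79.80472°, λ = +87.71694°
GL-03: φ = -79.96278°, λ = +101.90167°
Δλ = 14.1847°
y = sin Δλ · cos φ₂ = 0.042709
x = cos φ₁ sin φ₂ − sin φ₁ cos φ₂ cos Δλ = -0.007989
θ = atan2(y, x) = 100.5946° → 100.5946° (mod 360°)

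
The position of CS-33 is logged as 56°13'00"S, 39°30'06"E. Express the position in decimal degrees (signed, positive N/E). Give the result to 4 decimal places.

-56.2167°, +39.5017°

lat: 56.2167° S → -56.2167°
lon: 39.5017° E → +39.5017°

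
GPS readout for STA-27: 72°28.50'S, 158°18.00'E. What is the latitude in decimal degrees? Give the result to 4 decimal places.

72.4750°S

72° + 28.50′/60 = 72 + 0.47500 = 72.4750°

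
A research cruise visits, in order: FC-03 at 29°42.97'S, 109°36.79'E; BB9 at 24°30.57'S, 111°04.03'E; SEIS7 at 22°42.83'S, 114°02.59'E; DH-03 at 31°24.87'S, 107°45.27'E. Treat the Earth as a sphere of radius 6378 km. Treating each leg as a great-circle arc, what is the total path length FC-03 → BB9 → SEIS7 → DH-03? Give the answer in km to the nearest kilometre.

2112 km

FC-03: φ = -29.71617°, λ = +109.61317°
BB9: φ = -24.50950°, λ = +111.06717°
SEIS7: φ = -22.71383°, λ = +114.04317°
DH-03: φ = -31.41450°, λ = +107.75450°
FC-03→BB9: c = 0.093635 rad, d = 597.21 km
BB9→SEIS7: c = 0.056982 rad, d = 363.43 km
SEIS7→DH-03: c = 0.180494 rad, d = 1151.19 km
Total = 597.21 + 363.43 + 1151.19 = 2111.83 km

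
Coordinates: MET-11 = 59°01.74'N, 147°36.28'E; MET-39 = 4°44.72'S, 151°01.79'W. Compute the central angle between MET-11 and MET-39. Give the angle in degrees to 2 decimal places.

79.93°

MET-11: φ = +59.02900°, λ = +147.60467°
MET-39: φ = -4.74533°, λ = -151.02983°
Δφ = -63.7743°,  Δλ = 61.3655°
a = sin²(Δφ/2) + cos φ₁ cos φ₂ sin²(Δλ/2) = 0.412584
c = 2·arcsin(√a) = 1.395062 rad = 79.9312°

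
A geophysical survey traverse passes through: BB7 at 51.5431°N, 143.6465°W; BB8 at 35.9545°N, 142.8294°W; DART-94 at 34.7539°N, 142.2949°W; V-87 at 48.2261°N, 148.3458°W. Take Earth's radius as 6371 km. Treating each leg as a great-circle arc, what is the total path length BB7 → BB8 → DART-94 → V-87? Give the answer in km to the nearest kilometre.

BB7→BB8: c = 0.272263 rad, d = 1734.59 km
BB8→DART-94: c = 0.022293 rad, d = 142.03 km
DART-94→V-87: c = 0.247885 rad, d = 1579.27 km
Total = 1734.59 + 142.03 + 1579.27 = 3455.89 km

3456 km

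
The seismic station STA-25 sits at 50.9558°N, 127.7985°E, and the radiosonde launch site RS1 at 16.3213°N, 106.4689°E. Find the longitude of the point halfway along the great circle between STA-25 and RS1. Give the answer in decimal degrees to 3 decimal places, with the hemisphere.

Bx = cos φ₂ cos Δλ = 0.893965,  By = cos φ₂ sin Δλ = -0.349074
φₘ = atan2(sin φ₁ + sin φ₂, √((cos φ₁ + Bx)² + By²)) = 34.08023°
λₘ = λ₁ + atan2(By, cos φ₁ + Bx) = 114.89642°

114.896°E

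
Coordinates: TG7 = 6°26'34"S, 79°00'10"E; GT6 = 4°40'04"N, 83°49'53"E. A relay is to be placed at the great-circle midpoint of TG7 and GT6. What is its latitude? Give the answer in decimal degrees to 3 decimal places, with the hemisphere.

0.888°S

TG7: φ = -6.44278°, λ = +79.00278°
GT6: φ = +4.66778°, λ = +83.83139°
Bx = cos φ₂ cos Δλ = 0.993146,  By = cos φ₂ sin Δλ = 0.083896
φₘ = atan2(sin φ₁ + sin φ₂, √((cos φ₁ + Bx)² + By²)) = -0.88829°
λₘ = λ₁ + atan2(By, cos φ₁ + Bx) = 81.42072°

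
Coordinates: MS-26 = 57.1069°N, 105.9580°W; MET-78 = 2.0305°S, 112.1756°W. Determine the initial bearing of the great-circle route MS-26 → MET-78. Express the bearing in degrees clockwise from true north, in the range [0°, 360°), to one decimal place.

Δλ = -6.2176°
y = sin Δλ · cos φ₂ = -0.108237
x = cos φ₁ sin φ₂ − sin φ₁ cos φ₂ cos Δλ = -0.853464
θ = atan2(y, x) = -172.7723° → 187.2277° (mod 360°)

187.2°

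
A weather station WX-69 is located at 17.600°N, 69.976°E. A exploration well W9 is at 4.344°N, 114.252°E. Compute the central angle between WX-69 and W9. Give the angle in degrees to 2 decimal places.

45.30°

Δφ = -13.2560°,  Δλ = 44.2760°
a = sin²(Δφ/2) + cos φ₁ cos φ₂ sin²(Δλ/2) = 0.148294
c = 2·arcsin(√a) = 0.790609 rad = 45.2985°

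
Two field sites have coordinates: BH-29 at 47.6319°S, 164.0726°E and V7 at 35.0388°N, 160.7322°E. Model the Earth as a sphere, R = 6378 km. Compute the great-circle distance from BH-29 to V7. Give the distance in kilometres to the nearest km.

Δφ = 82.6707°,  Δλ = -3.3404°
a = sin²(Δφ/2) + cos φ₁ cos φ₂ sin²(Δλ/2) = 0.436683
c = 2·arcsin(√a) = 1.443821 rad = 82.7249°
d = R·c = 6378 × 1.443821 = 9208.7 km

9209 km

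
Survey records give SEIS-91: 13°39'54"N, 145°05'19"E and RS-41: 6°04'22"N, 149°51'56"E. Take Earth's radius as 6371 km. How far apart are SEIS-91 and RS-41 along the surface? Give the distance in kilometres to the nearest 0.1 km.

993.0 km

SEIS-91: φ = +13.66500°, λ = +145.08861°
RS-41: φ = +6.07278°, λ = +149.86556°
Δφ = -7.5922°,  Δλ = 4.7769°
a = sin²(Δφ/2) + cos φ₁ cos φ₂ sin²(Δλ/2) = 0.006061
c = 2·arcsin(√a) = 0.155868 rad = 8.9306°
d = R·c = 6371 × 0.155868 = 993.0 km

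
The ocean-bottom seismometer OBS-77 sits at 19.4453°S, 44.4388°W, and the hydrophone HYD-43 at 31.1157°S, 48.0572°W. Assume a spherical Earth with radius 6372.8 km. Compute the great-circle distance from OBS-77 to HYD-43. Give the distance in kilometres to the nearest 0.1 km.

1347.8 km

Δφ = -11.6704°,  Δλ = -3.6184°
a = sin²(Δφ/2) + cos φ₁ cos φ₂ sin²(Δλ/2) = 0.011141
c = 2·arcsin(√a) = 0.211495 rad = 12.1178°
d = R·c = 6372.8 × 0.211495 = 1347.8 km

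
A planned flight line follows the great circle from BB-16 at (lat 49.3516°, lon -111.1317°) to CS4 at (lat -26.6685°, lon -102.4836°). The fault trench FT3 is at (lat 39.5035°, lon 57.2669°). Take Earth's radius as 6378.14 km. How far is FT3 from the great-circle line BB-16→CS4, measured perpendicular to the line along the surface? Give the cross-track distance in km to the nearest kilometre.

1878 km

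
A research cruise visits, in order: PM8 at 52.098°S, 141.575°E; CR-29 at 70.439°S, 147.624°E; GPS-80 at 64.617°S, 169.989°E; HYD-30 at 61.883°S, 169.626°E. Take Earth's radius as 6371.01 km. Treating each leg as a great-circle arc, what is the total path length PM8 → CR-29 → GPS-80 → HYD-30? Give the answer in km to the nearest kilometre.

3507 km

PM8→CR-29: c = 0.323730 rad, d = 2062.49 km
CR-29→GPS-80: c = 0.178867 rad, d = 1139.56 km
GPS-80→HYD-30: c = 0.047802 rad, d = 304.55 km
Total = 2062.49 + 1139.56 + 304.55 = 3506.60 km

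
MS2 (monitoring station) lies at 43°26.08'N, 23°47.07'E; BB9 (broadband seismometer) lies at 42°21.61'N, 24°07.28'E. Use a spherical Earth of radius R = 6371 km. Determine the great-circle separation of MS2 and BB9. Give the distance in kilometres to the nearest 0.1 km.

122.6 km

MS2: φ = +43.43467°, λ = +23.78450°
BB9: φ = +42.36017°, λ = +24.12133°
Δφ = -1.0745°,  Δλ = 0.3368°
a = sin²(Δφ/2) + cos φ₁ cos φ₂ sin²(Δλ/2) = 0.000093
c = 2·arcsin(√a) = 0.019242 rad = 1.1025°
d = R·c = 6371 × 0.019242 = 122.6 km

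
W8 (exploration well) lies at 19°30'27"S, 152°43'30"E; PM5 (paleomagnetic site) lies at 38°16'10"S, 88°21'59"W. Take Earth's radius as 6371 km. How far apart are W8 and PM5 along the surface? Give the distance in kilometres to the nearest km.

10973 km

W8: φ = -19.50750°, λ = +152.72500°
PM5: φ = -38.26944°, λ = -88.36639°
Δφ = -18.7619°,  Δλ = 118.9086°
a = sin²(Δφ/2) + cos φ₁ cos φ₂ sin²(Δλ/2) = 0.575461
c = 2·arcsin(√a) = 1.722298 rad = 98.6804°
d = R·c = 6371 × 1.722298 = 10972.8 km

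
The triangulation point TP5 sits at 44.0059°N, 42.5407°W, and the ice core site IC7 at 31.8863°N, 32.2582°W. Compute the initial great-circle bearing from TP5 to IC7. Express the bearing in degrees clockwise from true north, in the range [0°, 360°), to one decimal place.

142.9°

Δλ = 10.2825°
y = sin Δλ · cos φ₂ = 0.151565
x = cos φ₁ sin φ₂ − sin φ₁ cos φ₂ cos Δλ = -0.200479
θ = atan2(y, x) = 142.9101° → 142.9101° (mod 360°)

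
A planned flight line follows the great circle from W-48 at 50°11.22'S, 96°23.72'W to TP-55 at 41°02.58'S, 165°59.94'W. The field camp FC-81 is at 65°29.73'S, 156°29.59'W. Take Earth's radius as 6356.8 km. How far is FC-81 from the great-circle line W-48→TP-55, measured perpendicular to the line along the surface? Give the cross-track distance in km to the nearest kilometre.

1928 km

W-48: φ = -50.18700°, λ = -96.39533°
TP-55: φ = -41.04300°, λ = -165.99900°
FC-81: φ = -65.49550°, λ = -156.49317°
δ₁₃ = central angle W-48→FC-81 = 0.589279 rad  (haversine)
θ₁₃ = bearing W-48→FC-81 = 220.312°,  θ₁₂ = bearing W-48→TP-55 = 252.823°
dₓₜ = R·arcsin(sin δ₁₃ · sin(θ₁₃ − θ₁₂)) = 6356.8·arcsin(0.55576·sin(-32.511°)) = -1928.215 km
|dₓₜ| = 1928.215 km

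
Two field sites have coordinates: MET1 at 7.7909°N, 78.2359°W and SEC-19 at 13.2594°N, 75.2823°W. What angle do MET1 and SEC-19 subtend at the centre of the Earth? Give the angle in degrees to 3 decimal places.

Δφ = 5.4685°,  Δλ = 2.9536°
a = sin²(Δφ/2) + cos φ₁ cos φ₂ sin²(Δλ/2) = 0.002916
c = 2·arcsin(√a) = 0.108056 rad = 6.1911°

6.191°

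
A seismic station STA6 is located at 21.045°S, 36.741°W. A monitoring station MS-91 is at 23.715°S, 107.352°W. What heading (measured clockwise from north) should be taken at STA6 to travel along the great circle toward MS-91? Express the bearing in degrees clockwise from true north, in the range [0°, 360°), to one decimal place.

Δλ = -70.6110°
y = sin Δλ · cos φ₂ = -0.863633
x = cos φ₁ sin φ₂ − sin φ₁ cos φ₂ cos Δλ = -0.266213
θ = atan2(y, x) = -107.1318° → 252.8682° (mod 360°)

252.9°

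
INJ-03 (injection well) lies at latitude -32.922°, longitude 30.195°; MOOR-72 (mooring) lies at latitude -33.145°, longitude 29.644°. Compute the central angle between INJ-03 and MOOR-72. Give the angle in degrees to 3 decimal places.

0.513°

Δφ = -0.2230°,  Δλ = -0.5510°
a = sin²(Δφ/2) + cos φ₁ cos φ₂ sin²(Δλ/2) = 0.000020
c = 2·arcsin(√a) = 0.008953 rad = 0.5129°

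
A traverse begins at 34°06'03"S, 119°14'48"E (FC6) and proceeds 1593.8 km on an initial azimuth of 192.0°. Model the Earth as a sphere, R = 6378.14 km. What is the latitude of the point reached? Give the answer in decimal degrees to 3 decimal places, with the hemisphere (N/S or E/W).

48.033°S

FC6: φ = -34.10083°, λ = +119.24667°
δ = d/R = 1593.8/6378.14 = 0.249885 rad
φ₂ = arcsin(sin φ₁ cos δ + cos φ₁ sin δ cos θ)
   = arcsin(-0.56065·0.96894 + 0.82805·0.24729·-0.97815) = -48.03333°
λ₂ = λ₁ + atan2(sin θ sin δ cos φ₁, cos δ − sin φ₁ sin φ₂) = 114.83695°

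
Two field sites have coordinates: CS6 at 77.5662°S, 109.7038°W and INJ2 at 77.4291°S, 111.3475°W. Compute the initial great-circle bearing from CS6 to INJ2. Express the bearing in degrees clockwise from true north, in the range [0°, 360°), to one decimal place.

290.3°

Δλ = -1.6437°
y = sin Δλ · cos φ₂ = -0.006243
x = cos φ₁ sin φ₂ − sin φ₁ cos φ₂ cos Δλ = 0.002305
θ = atan2(y, x) = -69.7321° → 290.2679° (mod 360°)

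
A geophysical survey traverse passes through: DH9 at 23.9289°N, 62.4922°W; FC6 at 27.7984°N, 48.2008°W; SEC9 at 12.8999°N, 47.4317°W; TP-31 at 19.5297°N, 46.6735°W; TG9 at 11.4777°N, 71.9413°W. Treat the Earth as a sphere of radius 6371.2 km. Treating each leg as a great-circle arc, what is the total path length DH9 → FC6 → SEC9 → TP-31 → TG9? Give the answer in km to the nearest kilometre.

DH9→FC6: c = 0.234212 rad, d = 1492.21 km
FC6→SEC9: c = 0.260330 rad, d = 1658.61 km
SEC9→TP-31: c = 0.116406 rad, d = 741.65 km
TP-31→TG9: c = 0.446945 rad, d = 2847.58 km
Total = 1492.21 + 1658.61 + 741.65 + 2847.58 = 6740.05 km

6740 km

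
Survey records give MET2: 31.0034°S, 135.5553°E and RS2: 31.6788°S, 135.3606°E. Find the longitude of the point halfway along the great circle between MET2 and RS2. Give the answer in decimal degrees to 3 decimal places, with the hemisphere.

135.458°E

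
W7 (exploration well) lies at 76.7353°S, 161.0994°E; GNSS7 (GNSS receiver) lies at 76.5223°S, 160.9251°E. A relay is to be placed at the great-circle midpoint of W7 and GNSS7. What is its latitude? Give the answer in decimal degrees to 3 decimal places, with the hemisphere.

76.629°S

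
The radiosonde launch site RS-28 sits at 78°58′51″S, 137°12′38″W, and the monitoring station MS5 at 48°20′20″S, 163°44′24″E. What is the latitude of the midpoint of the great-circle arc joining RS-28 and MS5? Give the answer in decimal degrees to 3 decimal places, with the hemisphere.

65.702°S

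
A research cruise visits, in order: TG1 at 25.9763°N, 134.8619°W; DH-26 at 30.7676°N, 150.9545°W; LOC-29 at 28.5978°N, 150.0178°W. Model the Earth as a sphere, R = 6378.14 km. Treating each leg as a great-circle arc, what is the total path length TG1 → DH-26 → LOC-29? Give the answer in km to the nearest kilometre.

TG1→DH-26: c = 0.260593 rad, d = 1662.10 km
DH-26→LOC-29: c = 0.040445 rad, d = 257.97 km
Total = 1662.10 + 257.97 = 1920.07 km

1920 km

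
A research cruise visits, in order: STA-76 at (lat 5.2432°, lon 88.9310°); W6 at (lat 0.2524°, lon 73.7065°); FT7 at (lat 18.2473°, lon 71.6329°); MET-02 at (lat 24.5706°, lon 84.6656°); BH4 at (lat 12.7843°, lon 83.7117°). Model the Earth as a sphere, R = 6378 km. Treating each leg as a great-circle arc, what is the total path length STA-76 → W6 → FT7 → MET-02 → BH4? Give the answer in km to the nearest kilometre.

6635 km

STA-76→W6: c = 0.279258 rad, d = 1781.11 km
W6→FT7: c = 0.316077 rad, d = 2015.94 km
FT7→MET-02: c = 0.238607 rad, d = 1521.83 km
MET-02→BH4: c = 0.206311 rad, d = 1315.85 km
Total = 1781.11 + 2015.94 + 1521.83 + 1315.85 = 6634.73 km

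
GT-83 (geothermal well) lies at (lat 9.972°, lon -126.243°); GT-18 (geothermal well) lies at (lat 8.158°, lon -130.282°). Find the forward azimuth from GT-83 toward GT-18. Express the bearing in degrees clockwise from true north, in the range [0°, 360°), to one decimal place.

Δλ = -4.0390°
y = sin Δλ · cos φ₂ = -0.069723
x = cos φ₁ sin φ₂ − sin φ₁ cos φ₂ cos Δλ = -0.031229
θ = atan2(y, x) = -114.1279° → 245.8721° (mod 360°)

245.9°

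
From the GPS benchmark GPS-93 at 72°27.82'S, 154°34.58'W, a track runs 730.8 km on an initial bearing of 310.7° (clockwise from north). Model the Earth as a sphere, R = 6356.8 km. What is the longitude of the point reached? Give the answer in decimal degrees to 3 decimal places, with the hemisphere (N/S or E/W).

167.781°W

GPS-93: φ = -72.46367°, λ = -154.57633°
δ = d/R = 730.8/6356.8 = 0.114964 rad
φ₂ = arcsin(sin φ₁ cos δ + cos φ₁ sin δ cos θ)
   = arcsin(-0.95353·0.99340 + 0.30131·0.11471·0.65210) = -67.62211°
λ₂ = λ₁ + atan2(sin θ sin δ cos φ₁, cos δ − sin φ₁ sin φ₂) = -167.78092°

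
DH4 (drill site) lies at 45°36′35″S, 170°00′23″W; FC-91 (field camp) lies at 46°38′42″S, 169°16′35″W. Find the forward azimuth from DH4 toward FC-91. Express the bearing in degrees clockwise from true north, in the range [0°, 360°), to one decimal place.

DH4: φ = -45.60972°, λ = -170.00639°
FC-91: φ = -46.64500°, λ = -169.27639°
Δλ = 0.7300°
y = sin Δλ · cos φ₂ = 0.008747
x = cos φ₁ sin φ₂ − sin φ₁ cos φ₂ cos Δλ = -0.018108
θ = atan2(y, x) = 154.2181° → 154.2181° (mod 360°)

154.2°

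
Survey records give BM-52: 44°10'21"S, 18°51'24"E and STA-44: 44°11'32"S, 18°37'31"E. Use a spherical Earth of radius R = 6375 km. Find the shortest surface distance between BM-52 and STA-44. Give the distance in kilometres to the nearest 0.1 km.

BM-52: φ = -44.17250°, λ = +18.85667°
STA-44: φ = -44.19222°, λ = +18.62528°
Δφ = -0.0197°,  Δλ = -0.2314°
a = sin²(Δφ/2) + cos φ₁ cos φ₂ sin²(Δλ/2) = 0.000002
c = 2·arcsin(√a) = 0.002916 rad = 0.1671°
d = R·c = 6375 × 0.002916 = 18.6 km

18.6 km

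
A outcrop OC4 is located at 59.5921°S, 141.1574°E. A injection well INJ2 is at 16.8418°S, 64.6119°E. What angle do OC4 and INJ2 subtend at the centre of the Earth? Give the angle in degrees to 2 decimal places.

68.74°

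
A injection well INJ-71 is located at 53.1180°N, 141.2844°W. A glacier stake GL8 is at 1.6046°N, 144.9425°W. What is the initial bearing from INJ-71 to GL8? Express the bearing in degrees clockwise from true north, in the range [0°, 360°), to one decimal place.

184.7°

Δλ = -3.6581°
y = sin Δλ · cos φ₂ = -0.063778
x = cos φ₁ sin φ₂ − sin φ₁ cos φ₂ cos Δλ = -0.781125
θ = atan2(y, x) = -175.3323° → 184.6677° (mod 360°)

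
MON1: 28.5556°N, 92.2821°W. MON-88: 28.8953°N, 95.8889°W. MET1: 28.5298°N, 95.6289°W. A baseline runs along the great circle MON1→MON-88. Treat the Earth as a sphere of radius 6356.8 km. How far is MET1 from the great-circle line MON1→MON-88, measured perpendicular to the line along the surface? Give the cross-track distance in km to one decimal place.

38.0 km

δ₁₃ = central angle MON1→MET1 = 0.051314 rad  (haversine)
θ₁₃ = bearing MON1→MET1 = 270.297°,  θ₁₂ = bearing MON1→MON-88 = 276.995°
dₓₜ = R·arcsin(sin δ₁₃ · sin(θ₁₃ − θ₁₂)) = 6356.8·arcsin(0.05129·sin(-6.698°)) = -38.029 km
|dₓₜ| = 38.029 km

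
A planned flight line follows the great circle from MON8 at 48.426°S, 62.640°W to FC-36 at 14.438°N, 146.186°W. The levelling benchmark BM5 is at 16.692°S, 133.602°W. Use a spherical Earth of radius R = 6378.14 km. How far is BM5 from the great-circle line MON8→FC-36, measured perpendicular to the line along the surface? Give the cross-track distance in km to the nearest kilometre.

δ₁₃ = central angle MON8→BM5 = 1.134912 rad  (haversine)
θ₁₃ = bearing MON8→BM5 = 272.728°,  θ₁₂ = bearing MON8→FC-36 = 284.390°
dₓₜ = R·arcsin(sin δ₁₃ · sin(θ₁₃ − θ₁₂)) = 6378.14·arcsin(0.90650·sin(-11.662°)) = -1175.333 km
|dₓₜ| = 1175.333 km

1175 km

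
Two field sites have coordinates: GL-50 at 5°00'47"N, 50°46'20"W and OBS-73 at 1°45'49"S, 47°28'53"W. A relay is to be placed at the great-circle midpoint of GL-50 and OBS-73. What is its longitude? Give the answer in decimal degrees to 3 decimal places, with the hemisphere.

GL-50: φ = +5.01306°, λ = -50.77222°
OBS-73: φ = -1.76361°, λ = -47.48139°
Bx = cos φ₂ cos Δλ = 0.997878,  By = cos φ₂ sin Δλ = 0.057377
φₘ = atan2(sin φ₁ + sin φ₂, √((cos φ₁ + Bx)² + By²)) = 1.62539°
λₘ = λ₁ + atan2(By, cos φ₁ + Bx) = -49.12404°

49.124°W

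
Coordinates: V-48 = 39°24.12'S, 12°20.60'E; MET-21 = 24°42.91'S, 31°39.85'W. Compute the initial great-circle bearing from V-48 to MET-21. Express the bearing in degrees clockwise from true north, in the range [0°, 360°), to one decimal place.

V-48: φ = -39.40200°, λ = +12.34333°
MET-21: φ = -24.71517°, λ = -31.66417°
Δλ = -44.0075°
y = sin Δλ · cos φ₂ = -0.631111
x = cos φ₁ sin φ₂ − sin φ₁ cos φ₂ cos Δλ = 0.091651
θ = atan2(y, x) = -81.7372° → 278.2628° (mod 360°)

278.3°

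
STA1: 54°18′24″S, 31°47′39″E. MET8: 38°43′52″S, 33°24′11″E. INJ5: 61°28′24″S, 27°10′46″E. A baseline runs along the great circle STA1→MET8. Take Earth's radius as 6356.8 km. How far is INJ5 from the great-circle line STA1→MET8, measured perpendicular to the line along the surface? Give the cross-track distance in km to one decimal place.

178.3 km

STA1: φ = -54.30667°, λ = +31.79417°
MET8: φ = -38.73111°, λ = +33.40306°
INJ5: φ = -61.47333°, λ = +27.17944°
δ₁₃ = central angle STA1→INJ5 = 0.132125 rad  (haversine)
θ₁₃ = bearing STA1→INJ5 = 196.957°,  θ₁₂ = bearing STA1→MET8 = 4.668°
dₓₜ = R·arcsin(sin δ₁₃ · sin(θ₁₃ − θ₁₂)) = 6356.8·arcsin(0.13174·sin(192.289°)) = -178.274 km
|dₓₜ| = 178.274 km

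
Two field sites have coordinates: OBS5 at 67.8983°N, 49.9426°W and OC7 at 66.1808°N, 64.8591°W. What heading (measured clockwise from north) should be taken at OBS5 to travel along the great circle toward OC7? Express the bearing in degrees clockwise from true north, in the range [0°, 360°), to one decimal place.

260.5°

Δλ = -14.9165°
y = sin Δλ · cos φ₂ = -0.103956
x = cos φ₁ sin φ₂ − sin φ₁ cos φ₂ cos Δλ = -0.017363
θ = atan2(y, x) = -99.4819° → 260.5181° (mod 360°)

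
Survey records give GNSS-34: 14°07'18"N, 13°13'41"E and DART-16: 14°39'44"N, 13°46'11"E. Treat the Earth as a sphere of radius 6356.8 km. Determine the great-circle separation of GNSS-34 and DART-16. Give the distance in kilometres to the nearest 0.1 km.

GNSS-34: φ = +14.12167°, λ = +13.22806°
DART-16: φ = +14.66222°, λ = +13.76972°
Δφ = 0.5406°,  Δλ = 0.5417°
a = sin²(Δφ/2) + cos φ₁ cos φ₂ sin²(Δλ/2) = 0.000043
c = 2·arcsin(√a) = 0.013148 rad = 0.7533°
d = R·c = 6356.8 × 0.013148 = 83.6 km

83.6 km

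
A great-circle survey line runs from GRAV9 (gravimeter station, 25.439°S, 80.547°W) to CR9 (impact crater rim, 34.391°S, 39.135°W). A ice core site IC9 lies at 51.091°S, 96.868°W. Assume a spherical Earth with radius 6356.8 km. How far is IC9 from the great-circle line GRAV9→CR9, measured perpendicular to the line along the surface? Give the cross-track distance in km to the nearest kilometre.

δ₁₃ = central angle GRAV9→IC9 = 0.497908 rad  (haversine)
θ₁₃ = bearing GRAV9→IC9 = 201.689°,  θ₁₂ = bearing GRAV9→CR9 = 114.106°
dₓₜ = R·arcsin(sin δ₁₃ · sin(θ₁₃ − θ₁₂)) = 6356.8·arcsin(0.47759·sin(87.584°)) = 3162.029 km
|dₓₜ| = 3162.029 km

3162 km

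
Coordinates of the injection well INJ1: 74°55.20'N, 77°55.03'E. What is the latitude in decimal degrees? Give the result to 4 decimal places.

74.9200°N

74° + 55.20′/60 = 74 + 0.92000 = 74.9200°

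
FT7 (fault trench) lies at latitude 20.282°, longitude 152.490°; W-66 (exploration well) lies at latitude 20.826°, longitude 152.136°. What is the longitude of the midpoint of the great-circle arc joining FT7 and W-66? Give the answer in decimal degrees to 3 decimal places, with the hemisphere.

152.313°E

Bx = cos φ₂ cos Δλ = 0.934647,  By = cos φ₂ sin Δλ = -0.005775
φₘ = atan2(sin φ₁ + sin φ₂, √((cos φ₁ + Bx)² + By²)) = 20.55409°
λₘ = λ₁ + atan2(By, cos φ₁ + Bx) = 152.31332°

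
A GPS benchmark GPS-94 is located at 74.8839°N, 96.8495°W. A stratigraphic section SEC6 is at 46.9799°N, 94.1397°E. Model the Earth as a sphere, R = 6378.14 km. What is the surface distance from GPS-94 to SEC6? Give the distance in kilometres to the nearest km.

6447 km

Δφ = -27.9040°,  Δλ = -169.0108°
a = sin²(Δφ/2) + cos φ₁ cos φ₂ sin²(Δλ/2) = 0.234418
c = 2·arcsin(√a) = 1.010822 rad = 57.9158°
d = R·c = 6378.14 × 1.010822 = 6447.2 km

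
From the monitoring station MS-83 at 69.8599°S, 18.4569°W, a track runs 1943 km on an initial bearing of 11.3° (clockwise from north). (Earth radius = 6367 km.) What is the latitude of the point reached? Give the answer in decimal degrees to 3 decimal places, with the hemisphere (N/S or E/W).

52.564°S

δ = d/R = 1943/6367 = 0.305167 rad
φ₂ = arcsin(sin φ₁ cos δ + cos φ₁ sin δ cos θ)
   = arcsin(-0.93885·0.95380 + 0.34432·0.30045·0.98061) = -52.56372°
λ₂ = λ₁ + atan2(sin θ sin δ cos φ₁, cos δ − sin φ₁ sin φ₂) = -12.89914°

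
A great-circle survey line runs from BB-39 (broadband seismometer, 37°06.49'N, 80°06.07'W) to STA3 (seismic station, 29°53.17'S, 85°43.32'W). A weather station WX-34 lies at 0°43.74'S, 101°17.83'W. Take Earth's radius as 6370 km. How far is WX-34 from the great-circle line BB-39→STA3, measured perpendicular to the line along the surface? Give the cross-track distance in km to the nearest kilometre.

BB-39: φ = +37.10817°, λ = -80.10117°
STA3: φ = -29.88617°, λ = -85.72200°
WX-34: φ = -0.72900°, λ = -101.29717°
δ₁₃ = central angle BB-39→WX-34 = 0.743934 rad  (haversine)
θ₁₃ = bearing BB-39→WX-34 = 212.267°,  θ₁₂ = bearing BB-39→STA3 = 185.285°
dₓₜ = R·arcsin(sin δ₁₃ · sin(θ₁₃ − θ₁₂)) = 6370·arcsin(0.67719·sin(26.982°)) = 1989.338 km
|dₓₜ| = 1989.338 km

1989 km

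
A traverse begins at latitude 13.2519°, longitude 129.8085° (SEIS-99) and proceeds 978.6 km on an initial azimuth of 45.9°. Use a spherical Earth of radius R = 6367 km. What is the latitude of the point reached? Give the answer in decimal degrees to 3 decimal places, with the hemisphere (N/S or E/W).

19.283°N

δ = d/R = 978.6/6367 = 0.153699 rad
φ₂ = arcsin(sin φ₁ cos δ + cos φ₁ sin δ cos θ)
   = arcsin(0.22923·0.98821 + 0.97337·0.15309·0.69591) = 19.28296°
λ₂ = λ₁ + atan2(sin θ sin δ cos φ₁, cos δ − sin φ₁ sin φ₂) = 136.49723°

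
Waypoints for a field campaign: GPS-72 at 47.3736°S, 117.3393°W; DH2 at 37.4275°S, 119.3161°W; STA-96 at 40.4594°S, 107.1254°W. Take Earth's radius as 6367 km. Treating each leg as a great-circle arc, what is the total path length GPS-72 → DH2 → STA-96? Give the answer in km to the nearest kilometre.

2222 km

GPS-72→DH2: c = 0.175436 rad, d = 1117.00 km
DH2→STA-96: c = 0.173566 rad, d = 1105.10 km
Total = 1117.00 + 1105.10 = 2222.09 km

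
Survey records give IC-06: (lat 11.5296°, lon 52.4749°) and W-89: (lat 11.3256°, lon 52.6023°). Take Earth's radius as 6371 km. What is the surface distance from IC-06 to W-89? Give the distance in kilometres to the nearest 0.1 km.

26.6 km

Δφ = -0.2040°,  Δλ = 0.1274°
a = sin²(Δφ/2) + cos φ₁ cos φ₂ sin²(Δλ/2) = 0.000004
c = 2·arcsin(√a) = 0.004175 rad = 0.2392°
d = R·c = 6371 × 0.004175 = 26.6 km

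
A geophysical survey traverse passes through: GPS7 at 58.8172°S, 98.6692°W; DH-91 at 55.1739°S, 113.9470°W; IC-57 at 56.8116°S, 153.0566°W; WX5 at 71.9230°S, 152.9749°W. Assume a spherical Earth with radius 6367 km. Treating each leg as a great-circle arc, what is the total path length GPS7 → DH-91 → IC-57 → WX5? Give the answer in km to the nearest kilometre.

5090 km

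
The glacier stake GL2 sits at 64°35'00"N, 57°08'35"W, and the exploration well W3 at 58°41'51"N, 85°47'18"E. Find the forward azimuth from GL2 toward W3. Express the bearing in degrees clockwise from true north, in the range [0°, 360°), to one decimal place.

22.9°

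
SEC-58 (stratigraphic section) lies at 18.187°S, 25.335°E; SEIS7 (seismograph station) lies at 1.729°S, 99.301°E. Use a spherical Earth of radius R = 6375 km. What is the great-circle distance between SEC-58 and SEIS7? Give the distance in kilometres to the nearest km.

8260 km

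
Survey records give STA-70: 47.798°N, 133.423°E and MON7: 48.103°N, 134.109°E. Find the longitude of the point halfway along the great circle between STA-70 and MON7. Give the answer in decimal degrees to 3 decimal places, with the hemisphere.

Bx = cos φ₂ cos Δλ = 0.667746,  By = cos φ₂ sin Δλ = 0.007995
φₘ = atan2(sin φ₁ + sin φ₂, √((cos φ₁ + Bx)² + By²)) = 47.95101°
λₘ = λ₁ + atan2(By, cos φ₁ + Bx) = 133.76499°

133.765°E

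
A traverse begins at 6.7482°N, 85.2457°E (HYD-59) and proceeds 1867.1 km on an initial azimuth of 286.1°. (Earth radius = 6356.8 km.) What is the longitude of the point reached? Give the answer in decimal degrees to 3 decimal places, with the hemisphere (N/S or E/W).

68.780°E

δ = d/R = 1867.1/6356.8 = 0.293717 rad
φ₂ = arcsin(sin φ₁ cos δ + cos φ₁ sin δ cos θ)
   = arcsin(0.11751·0.95717 + 0.99307·0.28951·0.27731) = 11.08141°
λ₂ = λ₁ + atan2(sin θ sin δ cos φ₁, cos δ − sin φ₁ sin φ₂) = 68.77997°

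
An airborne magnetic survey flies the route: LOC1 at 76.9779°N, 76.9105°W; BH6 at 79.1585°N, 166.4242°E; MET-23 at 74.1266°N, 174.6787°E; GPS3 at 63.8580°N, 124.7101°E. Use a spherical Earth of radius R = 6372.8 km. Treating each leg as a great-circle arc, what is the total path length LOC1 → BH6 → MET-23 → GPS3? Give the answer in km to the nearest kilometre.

LOC1→BH6: c = 0.354347 rad, d = 2258.18 km
BH6→MET-23: c = 0.093703 rad, d = 597.15 km
MET-23→GPS3: c = 0.345264 rad, d = 2200.30 km
Total = 2258.18 + 597.15 + 2200.30 = 5055.63 km

5056 km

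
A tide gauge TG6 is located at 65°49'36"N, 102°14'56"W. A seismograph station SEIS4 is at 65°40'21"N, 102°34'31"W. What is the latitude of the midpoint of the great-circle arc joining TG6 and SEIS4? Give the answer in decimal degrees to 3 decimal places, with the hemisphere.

65.750°N

TG6: φ = +65.82667°, λ = -102.24889°
SEIS4: φ = +65.67250°, λ = -102.57528°
Bx = cos φ₂ cos Δλ = 0.411945,  By = cos φ₂ sin Δλ = -0.002347
φₘ = atan2(sin φ₁ + sin φ₂, √((cos φ₁ + Bx)² + By²)) = 65.74967°
λₘ = λ₁ + atan2(By, cos φ₁ + Bx) = -102.41257°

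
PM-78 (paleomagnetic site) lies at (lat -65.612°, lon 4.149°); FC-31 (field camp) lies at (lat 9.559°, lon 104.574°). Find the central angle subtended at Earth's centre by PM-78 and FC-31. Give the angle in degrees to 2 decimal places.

103.00°

Δφ = 75.1710°,  Δλ = 100.4250°
a = sin²(Δφ/2) + cos φ₁ cos φ₂ sin²(Δλ/2) = 0.612462
c = 2·arcsin(√a) = 1.797661 rad = 102.9984°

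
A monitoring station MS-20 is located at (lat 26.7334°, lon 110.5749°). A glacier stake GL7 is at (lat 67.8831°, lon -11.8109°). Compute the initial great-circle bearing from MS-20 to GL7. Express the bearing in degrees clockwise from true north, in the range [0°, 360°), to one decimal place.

Δλ = -122.3858°
y = sin Δλ · cos φ₂ = -0.317937
x = cos φ₁ sin φ₂ − sin φ₁ cos φ₂ cos Δλ = 0.918106
θ = atan2(y, x) = -19.1008° → 340.8992° (mod 360°)

340.9°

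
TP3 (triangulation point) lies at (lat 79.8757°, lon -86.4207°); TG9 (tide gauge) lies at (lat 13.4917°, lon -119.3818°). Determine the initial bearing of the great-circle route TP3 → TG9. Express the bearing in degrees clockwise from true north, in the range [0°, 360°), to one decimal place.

214.8°

Δλ = -32.9611°
y = sin Δλ · cos φ₂ = -0.529055
x = cos φ₁ sin φ₂ − sin φ₁ cos φ₂ cos Δλ = -0.762170
θ = atan2(y, x) = -145.2338° → 214.7662° (mod 360°)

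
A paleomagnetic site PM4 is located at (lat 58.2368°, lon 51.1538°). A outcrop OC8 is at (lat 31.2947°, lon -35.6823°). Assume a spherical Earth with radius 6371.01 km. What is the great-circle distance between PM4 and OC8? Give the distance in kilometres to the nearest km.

6916 km

Δφ = -26.9421°,  Δλ = -86.8361°
a = sin²(Δφ/2) + cos φ₁ cos φ₂ sin²(Δλ/2) = 0.266765
c = 2·arcsin(√a) = 1.085500 rad = 62.1946°
d = R·c = 6371.01 × 1.085500 = 6915.7 km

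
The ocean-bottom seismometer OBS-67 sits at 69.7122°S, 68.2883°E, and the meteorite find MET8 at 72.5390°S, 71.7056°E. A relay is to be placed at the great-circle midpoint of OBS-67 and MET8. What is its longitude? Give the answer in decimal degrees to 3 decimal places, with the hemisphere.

Bx = cos φ₂ cos Δλ = 0.299523,  By = cos φ₂ sin Δλ = 0.017886
φₘ = atan2(sin φ₁ + sin φ₂, √((cos φ₁ + Bx)² + By²)) = -71.13336°
λₘ = λ₁ + atan2(By, cos φ₁ + Bx) = 69.87360°

69.874°E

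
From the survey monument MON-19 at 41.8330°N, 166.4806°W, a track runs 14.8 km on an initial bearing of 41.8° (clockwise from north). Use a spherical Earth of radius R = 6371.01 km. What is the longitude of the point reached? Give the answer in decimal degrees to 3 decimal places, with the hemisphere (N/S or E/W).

166.361°W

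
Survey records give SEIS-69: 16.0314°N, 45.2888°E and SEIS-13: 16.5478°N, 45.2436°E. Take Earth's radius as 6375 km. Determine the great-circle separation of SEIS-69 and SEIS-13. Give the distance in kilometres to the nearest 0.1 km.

57.7 km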